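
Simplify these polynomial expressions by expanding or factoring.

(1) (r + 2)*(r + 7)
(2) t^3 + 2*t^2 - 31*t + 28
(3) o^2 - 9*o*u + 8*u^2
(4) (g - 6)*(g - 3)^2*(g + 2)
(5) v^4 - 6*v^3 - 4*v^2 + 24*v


(1) = r^2 + 9*r + 14
(2) = (t - 4)*(t - 1)*(t + 7)
(3) = (o - 8*u)*(o - u)
(4) = g^4 - 10*g^3 + 21*g^2 + 36*g - 108
(5) = v*(v - 6)*(v - 2)*(v + 2)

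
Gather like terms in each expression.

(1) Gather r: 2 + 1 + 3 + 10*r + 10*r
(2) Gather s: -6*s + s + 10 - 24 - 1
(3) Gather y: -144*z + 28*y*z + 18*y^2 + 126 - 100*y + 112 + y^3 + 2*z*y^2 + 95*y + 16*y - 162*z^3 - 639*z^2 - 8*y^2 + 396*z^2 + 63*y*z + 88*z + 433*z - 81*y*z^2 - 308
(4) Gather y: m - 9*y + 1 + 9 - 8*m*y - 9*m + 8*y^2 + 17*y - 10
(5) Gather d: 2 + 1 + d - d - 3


(1) = 20*r + 6
(2) = -5*s - 15
(3) = y^3 + y^2*(2*z + 10) + y*(-81*z^2 + 91*z + 11) - 162*z^3 - 243*z^2 + 377*z - 70
(4) = -8*m + 8*y^2 + y*(8 - 8*m)
(5) = 0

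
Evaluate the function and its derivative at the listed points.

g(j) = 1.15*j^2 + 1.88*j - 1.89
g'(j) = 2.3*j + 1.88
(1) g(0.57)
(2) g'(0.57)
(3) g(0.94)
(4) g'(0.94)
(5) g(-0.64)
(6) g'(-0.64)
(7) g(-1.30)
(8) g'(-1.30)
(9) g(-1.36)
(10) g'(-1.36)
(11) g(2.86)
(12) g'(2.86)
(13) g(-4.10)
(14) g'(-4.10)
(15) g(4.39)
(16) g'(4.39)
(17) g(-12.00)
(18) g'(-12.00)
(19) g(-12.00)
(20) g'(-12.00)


(1) = -0.44
(2) = 3.19
(3) = 0.89
(4) = 4.04
(5) = -2.62
(6) = 0.41
(7) = -2.39
(8) = -1.11
(9) = -2.32
(10) = -1.25
(11) = 12.89
(12) = 8.46
(13) = 9.73
(14) = -7.55
(15) = 28.53
(16) = 11.98
(17) = 141.15
(18) = -25.72
(19) = 141.15
(20) = -25.72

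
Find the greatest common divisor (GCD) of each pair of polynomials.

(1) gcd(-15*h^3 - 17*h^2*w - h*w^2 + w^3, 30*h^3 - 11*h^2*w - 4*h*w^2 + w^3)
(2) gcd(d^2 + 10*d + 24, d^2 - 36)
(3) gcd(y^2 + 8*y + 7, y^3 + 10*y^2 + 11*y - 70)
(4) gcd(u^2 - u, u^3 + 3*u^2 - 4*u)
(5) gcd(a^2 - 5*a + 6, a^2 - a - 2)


(1) = -15*h^2 - 2*h*w + w^2
(2) = gcd((d + 4)*(d + 6), (d - 6)*(d + 6)) = d + 6
(3) = gcd((y + 1)*(y + 7), (y - 2)*(y + 5)*(y + 7)) = y + 7
(4) = u^2 - u
(5) = gcd((a - 3)*(a - 2), (a - 2)*(a + 1)) = a - 2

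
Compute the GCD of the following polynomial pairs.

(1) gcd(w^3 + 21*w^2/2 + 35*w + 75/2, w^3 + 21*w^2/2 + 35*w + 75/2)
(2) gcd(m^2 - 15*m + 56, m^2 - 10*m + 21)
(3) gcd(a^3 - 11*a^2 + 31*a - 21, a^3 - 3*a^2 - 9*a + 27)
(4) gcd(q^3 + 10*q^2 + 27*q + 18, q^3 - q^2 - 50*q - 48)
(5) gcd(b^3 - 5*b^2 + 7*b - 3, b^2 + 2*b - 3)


(1) = w^3 + 21*w^2/2 + 35*w + 75/2
(2) = gcd((m - 8)*(m - 7), (m - 7)*(m - 3)) = m - 7
(3) = gcd((a - 7)*(a - 3)*(a - 1), (a - 3)^2*(a + 3)) = a - 3
(4) = q^2 + 7*q + 6
(5) = gcd((b - 3)*(b - 1)^2, (b - 1)*(b + 3)) = b - 1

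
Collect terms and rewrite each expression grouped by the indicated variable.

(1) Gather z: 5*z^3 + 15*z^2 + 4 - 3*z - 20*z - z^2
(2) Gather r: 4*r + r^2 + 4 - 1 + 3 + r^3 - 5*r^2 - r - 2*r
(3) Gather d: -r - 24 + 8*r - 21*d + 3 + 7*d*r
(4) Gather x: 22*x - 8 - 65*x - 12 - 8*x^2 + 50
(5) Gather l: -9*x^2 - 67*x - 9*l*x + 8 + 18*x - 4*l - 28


(1) = 5*z^3 + 14*z^2 - 23*z + 4
(2) = r^3 - 4*r^2 + r + 6
(3) = d*(7*r - 21) + 7*r - 21
(4) = -8*x^2 - 43*x + 30
(5) = l*(-9*x - 4) - 9*x^2 - 49*x - 20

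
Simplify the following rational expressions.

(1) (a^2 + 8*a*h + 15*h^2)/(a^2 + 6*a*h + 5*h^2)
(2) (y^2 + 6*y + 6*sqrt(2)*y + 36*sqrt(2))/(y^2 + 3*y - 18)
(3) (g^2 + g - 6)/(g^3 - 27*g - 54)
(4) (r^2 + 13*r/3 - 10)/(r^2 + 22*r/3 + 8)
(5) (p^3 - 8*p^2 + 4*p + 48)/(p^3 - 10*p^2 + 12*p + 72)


(1) = (a + 3*h)/(a + h)
(2) = (y + 6*sqrt(2))/(y - 3)
(3) = (g - 2)/(g^2 - 3*g - 18)
(4) = (3*r - 5)/(3*r + 4)
(5) = (p - 4)/(p - 6)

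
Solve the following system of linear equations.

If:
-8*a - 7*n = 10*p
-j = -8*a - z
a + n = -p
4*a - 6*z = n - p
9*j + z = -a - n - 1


Then:
a = -9/716
j = -157/1432
n = 3/358
p = 3/716
z = -13/1432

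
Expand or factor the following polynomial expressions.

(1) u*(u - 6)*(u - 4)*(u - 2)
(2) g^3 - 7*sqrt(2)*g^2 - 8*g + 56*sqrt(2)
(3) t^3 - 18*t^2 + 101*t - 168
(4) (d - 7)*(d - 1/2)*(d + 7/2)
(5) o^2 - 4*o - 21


(1) = u^4 - 12*u^3 + 44*u^2 - 48*u
(2) = (g - 7*sqrt(2))*(g - 2*sqrt(2))*(g + 2*sqrt(2))
(3) = (t - 8)*(t - 7)*(t - 3)
(4) = d^3 - 4*d^2 - 91*d/4 + 49/4
(5) = (o - 7)*(o + 3)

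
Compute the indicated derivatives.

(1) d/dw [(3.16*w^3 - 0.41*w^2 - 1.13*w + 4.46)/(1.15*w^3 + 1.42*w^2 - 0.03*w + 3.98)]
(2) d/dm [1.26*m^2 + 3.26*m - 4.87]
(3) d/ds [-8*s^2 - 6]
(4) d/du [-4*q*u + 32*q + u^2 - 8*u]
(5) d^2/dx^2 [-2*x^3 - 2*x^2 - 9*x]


(1) = (4.9587*w^4 + 2.4094*w^3 + 23.9603*w^2 - 15.93*w - 4.3636)/(1.3225*w^6 + 3.266*w^5 + 1.9474*w^4 + 9.0688*w^3 + 11.3041*w^2 - 0.2388*w + 15.8404)
(2) = 2.52*m + 3.26
(3) = -16*s
(4) = -4*q + 2*u - 8
(5) = -12*x - 4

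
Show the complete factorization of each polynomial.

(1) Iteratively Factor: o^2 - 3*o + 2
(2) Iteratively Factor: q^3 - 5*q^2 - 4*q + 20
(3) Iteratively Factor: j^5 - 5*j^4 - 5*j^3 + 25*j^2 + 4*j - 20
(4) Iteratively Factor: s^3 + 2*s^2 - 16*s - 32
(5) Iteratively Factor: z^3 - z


(1) = (o - 1)*(o - 2)
(2) = (q + 2)*(q^2 - 7*q + 10) = (q - 5)*(q + 2)*(q - 2)
(3) = (j + 2)*(j^4 - 7*j^3 + 9*j^2 + 7*j - 10) = (j - 2)*(j + 2)*(j^3 - 5*j^2 - j + 5) = (j - 5)*(j - 2)*(j + 2)*(j^2 - 1) = (j - 5)*(j - 2)*(j - 1)*(j + 2)*(j + 1)
(4) = (s + 4)*(s^2 - 2*s - 8) = (s + 2)*(s + 4)*(s - 4)
(5) = (z + 1)*(z^2 - z) = z*(z + 1)*(z - 1)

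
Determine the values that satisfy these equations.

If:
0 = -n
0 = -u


Then:
n = 0
u = 0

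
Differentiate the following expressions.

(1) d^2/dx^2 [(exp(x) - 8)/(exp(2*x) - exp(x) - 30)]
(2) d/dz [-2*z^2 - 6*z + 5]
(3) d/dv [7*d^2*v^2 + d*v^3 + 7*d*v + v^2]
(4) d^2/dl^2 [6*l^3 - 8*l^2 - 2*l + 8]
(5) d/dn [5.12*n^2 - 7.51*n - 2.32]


(1) = (exp(4*x) - 31*exp(3*x) + 204*exp(2*x) - 998*exp(x) + 1140)*exp(x)/(exp(6*x) - 3*exp(5*x) - 87*exp(4*x) + 179*exp(3*x) + 2610*exp(2*x) - 2700*exp(x) - 27000)
(2) = -4*z - 6
(3) = 14*d^2*v + 3*d*v^2 + 7*d + 2*v
(4) = 36*l - 16
(5) = 10.24*n - 7.51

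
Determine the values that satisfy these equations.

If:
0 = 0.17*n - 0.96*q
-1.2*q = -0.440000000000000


Then:
n = 2.07
q = 0.37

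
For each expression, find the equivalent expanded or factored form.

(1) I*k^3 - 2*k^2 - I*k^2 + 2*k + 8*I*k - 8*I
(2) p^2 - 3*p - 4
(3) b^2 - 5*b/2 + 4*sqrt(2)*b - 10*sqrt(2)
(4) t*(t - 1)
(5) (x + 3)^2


(1) = (k - 2*I)*(k + 4*I)*(I*k - I)
(2) = (p - 4)*(p + 1)
(3) = (b - 5/2)*(b + 4*sqrt(2))
(4) = t^2 - t
(5) = x^2 + 6*x + 9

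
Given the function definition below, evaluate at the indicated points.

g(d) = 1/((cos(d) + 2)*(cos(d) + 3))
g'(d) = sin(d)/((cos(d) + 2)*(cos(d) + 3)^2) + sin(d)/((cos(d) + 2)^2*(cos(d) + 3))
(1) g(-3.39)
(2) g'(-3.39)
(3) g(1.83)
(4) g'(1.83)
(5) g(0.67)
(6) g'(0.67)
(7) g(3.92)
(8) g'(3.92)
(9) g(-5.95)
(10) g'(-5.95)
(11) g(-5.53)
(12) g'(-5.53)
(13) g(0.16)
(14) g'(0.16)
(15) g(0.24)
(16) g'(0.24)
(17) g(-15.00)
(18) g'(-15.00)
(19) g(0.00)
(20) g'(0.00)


(1) = 0.48
(2) = 0.17
(3) = 0.21
(4) = 0.19
(5) = 0.09
(6) = 0.04
(7) = 0.34
(8) = -0.29
(9) = 0.09
(10) = 0.02
(11) = 0.10
(12) = 0.04
(13) = 0.08
(14) = 0.01
(15) = 0.08
(16) = 0.01
(17) = 0.36
(18) = -0.29
(19) = 0.08
(20) = 0.00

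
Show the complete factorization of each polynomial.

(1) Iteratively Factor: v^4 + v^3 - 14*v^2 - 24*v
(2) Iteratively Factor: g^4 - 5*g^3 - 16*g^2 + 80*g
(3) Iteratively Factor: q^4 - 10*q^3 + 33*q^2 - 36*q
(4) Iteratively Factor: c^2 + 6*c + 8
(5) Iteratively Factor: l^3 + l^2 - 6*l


(1) = (v)*(v^3 + v^2 - 14*v - 24) = v*(v + 2)*(v^2 - v - 12) = v*(v + 2)*(v + 3)*(v - 4)
(2) = (g - 4)*(g^3 - g^2 - 20*g) = g*(g - 4)*(g^2 - g - 20) = g*(g - 5)*(g - 4)*(g + 4)
(3) = (q - 4)*(q^3 - 6*q^2 + 9*q) = (q - 4)*(q - 3)*(q^2 - 3*q) = (q - 4)*(q - 3)^2*(q)
(4) = (c + 4)*(c + 2)
(5) = (l)*(l^2 + l - 6) = l*(l + 3)*(l - 2)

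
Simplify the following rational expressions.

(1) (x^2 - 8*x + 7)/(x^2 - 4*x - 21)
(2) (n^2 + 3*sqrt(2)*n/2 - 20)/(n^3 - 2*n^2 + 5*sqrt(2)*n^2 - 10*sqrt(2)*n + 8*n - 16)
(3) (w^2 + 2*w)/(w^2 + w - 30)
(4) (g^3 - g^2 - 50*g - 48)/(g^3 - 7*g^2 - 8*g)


(1) = (x - 1)/(x + 3)
(2) = (2*n - 5*sqrt(2))/(2*n^2 + n*(-4 + 2*sqrt(2)) - 4*sqrt(2))
(3) = (w^2 + 2*w)/(w^2 + w - 30)
(4) = (g + 6)/g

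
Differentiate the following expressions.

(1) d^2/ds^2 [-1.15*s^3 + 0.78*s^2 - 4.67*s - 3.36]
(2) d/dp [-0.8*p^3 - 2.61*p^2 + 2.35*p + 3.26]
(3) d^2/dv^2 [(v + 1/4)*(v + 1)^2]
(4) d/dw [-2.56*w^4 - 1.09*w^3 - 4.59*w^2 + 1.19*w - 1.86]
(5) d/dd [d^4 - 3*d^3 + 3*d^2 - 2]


(1) = 1.56 - 6.9*s
(2) = -2.4*p^2 - 5.22*p + 2.35
(3) = 6*v + 9/2
(4) = -10.24*w^3 - 3.27*w^2 - 9.18*w + 1.19
(5) = d*(4*d^2 - 9*d + 6)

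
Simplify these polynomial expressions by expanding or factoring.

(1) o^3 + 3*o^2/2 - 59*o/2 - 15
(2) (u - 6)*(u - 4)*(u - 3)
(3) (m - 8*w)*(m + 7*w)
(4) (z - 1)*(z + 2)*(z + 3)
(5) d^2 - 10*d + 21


(1) = (o - 5)*(o + 1/2)*(o + 6)
(2) = u^3 - 13*u^2 + 54*u - 72
(3) = m^2 - m*w - 56*w^2
(4) = z^3 + 4*z^2 + z - 6
(5) = (d - 7)*(d - 3)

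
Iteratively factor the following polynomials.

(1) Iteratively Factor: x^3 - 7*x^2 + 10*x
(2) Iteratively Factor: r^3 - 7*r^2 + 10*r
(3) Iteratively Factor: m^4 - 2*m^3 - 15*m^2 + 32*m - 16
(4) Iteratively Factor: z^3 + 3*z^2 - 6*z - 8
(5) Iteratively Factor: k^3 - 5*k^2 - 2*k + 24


(1) = (x - 2)*(x^2 - 5*x) = x*(x - 2)*(x - 5)
(2) = (r)*(r^2 - 7*r + 10) = r*(r - 2)*(r - 5)
(3) = (m + 4)*(m^3 - 6*m^2 + 9*m - 4) = (m - 1)*(m + 4)*(m^2 - 5*m + 4) = (m - 1)^2*(m + 4)*(m - 4)
(4) = (z + 1)*(z^2 + 2*z - 8) = (z - 2)*(z + 1)*(z + 4)
(5) = (k + 2)*(k^2 - 7*k + 12) = (k - 3)*(k + 2)*(k - 4)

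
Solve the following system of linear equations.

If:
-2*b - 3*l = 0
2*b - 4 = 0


Then:
b = 2
l = -4/3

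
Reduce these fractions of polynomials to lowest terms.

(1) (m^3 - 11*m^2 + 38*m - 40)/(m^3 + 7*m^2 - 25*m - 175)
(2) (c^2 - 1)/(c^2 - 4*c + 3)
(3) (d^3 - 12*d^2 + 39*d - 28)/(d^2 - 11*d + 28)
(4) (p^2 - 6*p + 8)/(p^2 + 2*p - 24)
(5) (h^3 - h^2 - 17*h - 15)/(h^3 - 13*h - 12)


(1) = (m^2 - 6*m + 8)/(m^2 + 12*m + 35)
(2) = (c + 1)/(c - 3)
(3) = d - 1
(4) = (p - 2)/(p + 6)
(5) = (h - 5)/(h - 4)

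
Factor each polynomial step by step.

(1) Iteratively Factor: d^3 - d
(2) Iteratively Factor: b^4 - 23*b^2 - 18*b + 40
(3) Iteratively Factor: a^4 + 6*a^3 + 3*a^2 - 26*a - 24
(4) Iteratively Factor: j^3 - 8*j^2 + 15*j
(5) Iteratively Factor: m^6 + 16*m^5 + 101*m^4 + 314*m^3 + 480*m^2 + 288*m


(1) = (d + 1)*(d^2 - d) = (d - 1)*(d + 1)*(d)
(2) = (b + 2)*(b^3 - 2*b^2 - 19*b + 20) = (b + 2)*(b + 4)*(b^2 - 6*b + 5) = (b - 5)*(b + 2)*(b + 4)*(b - 1)
(3) = (a - 2)*(a^3 + 8*a^2 + 19*a + 12) = (a - 2)*(a + 4)*(a^2 + 4*a + 3) = (a - 2)*(a + 3)*(a + 4)*(a + 1)
(4) = (j - 5)*(j^2 - 3*j) = j*(j - 5)*(j - 3)
(5) = (m + 4)*(m^5 + 12*m^4 + 53*m^3 + 102*m^2 + 72*m) = (m + 3)*(m + 4)*(m^4 + 9*m^3 + 26*m^2 + 24*m) = m*(m + 3)*(m + 4)*(m^3 + 9*m^2 + 26*m + 24) = m*(m + 3)*(m + 4)^2*(m^2 + 5*m + 6) = m*(m + 2)*(m + 3)*(m + 4)^2*(m + 3)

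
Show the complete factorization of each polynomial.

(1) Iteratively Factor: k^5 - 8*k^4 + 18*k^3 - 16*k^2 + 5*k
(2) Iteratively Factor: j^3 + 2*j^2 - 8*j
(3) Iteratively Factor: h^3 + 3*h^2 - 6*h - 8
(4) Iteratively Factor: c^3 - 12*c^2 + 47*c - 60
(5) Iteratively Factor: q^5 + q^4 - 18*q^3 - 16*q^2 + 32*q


(1) = (k - 1)*(k^4 - 7*k^3 + 11*k^2 - 5*k) = k*(k - 1)*(k^3 - 7*k^2 + 11*k - 5) = k*(k - 5)*(k - 1)*(k^2 - 2*k + 1) = k*(k - 5)*(k - 1)^2*(k - 1)
(2) = (j)*(j^2 + 2*j - 8) = j*(j + 4)*(j - 2)
(3) = (h - 2)*(h^2 + 5*h + 4) = (h - 2)*(h + 4)*(h + 1)
(4) = (c - 5)*(c^2 - 7*c + 12) = (c - 5)*(c - 3)*(c - 4)
(5) = (q - 1)*(q^4 + 2*q^3 - 16*q^2 - 32*q) = (q - 4)*(q - 1)*(q^3 + 6*q^2 + 8*q) = q*(q - 4)*(q - 1)*(q^2 + 6*q + 8) = q*(q - 4)*(q - 1)*(q + 4)*(q + 2)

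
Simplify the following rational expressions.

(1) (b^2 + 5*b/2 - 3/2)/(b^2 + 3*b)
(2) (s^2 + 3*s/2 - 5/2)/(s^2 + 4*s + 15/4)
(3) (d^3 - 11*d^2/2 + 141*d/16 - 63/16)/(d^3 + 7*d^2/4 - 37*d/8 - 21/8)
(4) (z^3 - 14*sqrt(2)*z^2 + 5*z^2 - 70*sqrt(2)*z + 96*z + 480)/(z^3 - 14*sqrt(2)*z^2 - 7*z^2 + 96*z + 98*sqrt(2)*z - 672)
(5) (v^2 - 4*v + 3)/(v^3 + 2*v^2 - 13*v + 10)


(1) = (2*b - 1)/(2*b)
(2) = (2*s - 2)/(2*s + 3)
(3) = (4*d^2 - 15*d + 9)/(4*d^2 + 14*d + 6)
(4) = (z + 5)/(z - 7)
(5) = (v - 3)/(v^2 + 3*v - 10)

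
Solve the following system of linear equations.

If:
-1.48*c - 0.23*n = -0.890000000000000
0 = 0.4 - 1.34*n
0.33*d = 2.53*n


Then:
c = 0.55
d = 2.29
n = 0.30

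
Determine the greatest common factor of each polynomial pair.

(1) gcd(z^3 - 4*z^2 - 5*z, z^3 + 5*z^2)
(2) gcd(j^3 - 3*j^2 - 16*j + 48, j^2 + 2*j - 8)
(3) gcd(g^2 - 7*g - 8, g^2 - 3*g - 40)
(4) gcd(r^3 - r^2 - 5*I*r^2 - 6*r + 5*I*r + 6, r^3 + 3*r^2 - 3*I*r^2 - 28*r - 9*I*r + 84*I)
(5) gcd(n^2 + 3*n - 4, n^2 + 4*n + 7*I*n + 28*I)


(1) = gcd(z*(z - 5)*(z + 1), z^2*(z + 5)) = z
(2) = j + 4
(3) = g - 8
(4) = gcd((r - 1)*(r - 3*I)*(r - 2*I), (r - 4)*(r + 7)*(r - 3*I)) = r - 3*I
(5) = gcd((n - 1)*(n + 4), (n + 4)*(n + 7*I)) = n + 4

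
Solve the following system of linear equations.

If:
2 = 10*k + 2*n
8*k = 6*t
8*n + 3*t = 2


Then:
k = 1/6
n = 1/6
t = 2/9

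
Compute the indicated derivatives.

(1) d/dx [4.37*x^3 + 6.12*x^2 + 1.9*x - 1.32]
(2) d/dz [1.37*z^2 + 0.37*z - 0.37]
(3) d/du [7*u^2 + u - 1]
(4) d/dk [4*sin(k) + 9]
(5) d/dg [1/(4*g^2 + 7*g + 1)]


(1) = 13.11*x^2 + 12.24*x + 1.9
(2) = 2.74*z + 0.37
(3) = 14*u + 1
(4) = 4*cos(k)
(5) = (-8*g - 7)/(4*g^2 + 7*g + 1)^2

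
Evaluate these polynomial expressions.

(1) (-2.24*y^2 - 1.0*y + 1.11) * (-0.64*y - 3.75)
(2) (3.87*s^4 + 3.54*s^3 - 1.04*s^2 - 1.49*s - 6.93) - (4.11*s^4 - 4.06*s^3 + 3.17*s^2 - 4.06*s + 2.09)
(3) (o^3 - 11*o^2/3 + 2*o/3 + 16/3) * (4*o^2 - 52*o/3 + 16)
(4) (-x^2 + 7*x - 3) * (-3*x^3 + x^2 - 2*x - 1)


(1) = 1.4336*y^3 + 9.04*y^2 + 3.0396*y - 4.1625
(2) = -0.24*s^4 + 7.6*s^3 - 4.21*s^2 + 2.57*s - 9.02
(3) = 4*o^5 - 32*o^4 + 740*o^3/9 - 440*o^2/9 - 736*o/9 + 256/3
(4) = 3*x^5 - 22*x^4 + 18*x^3 - 16*x^2 - x + 3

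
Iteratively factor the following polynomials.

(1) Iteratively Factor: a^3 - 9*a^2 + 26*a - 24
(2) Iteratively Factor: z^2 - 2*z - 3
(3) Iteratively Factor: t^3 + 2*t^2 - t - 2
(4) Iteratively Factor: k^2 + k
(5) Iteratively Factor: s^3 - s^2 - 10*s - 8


(1) = (a - 2)*(a^2 - 7*a + 12) = (a - 4)*(a - 2)*(a - 3)
(2) = (z + 1)*(z - 3)
(3) = (t - 1)*(t^2 + 3*t + 2) = (t - 1)*(t + 1)*(t + 2)
(4) = (k)*(k + 1)
(5) = (s - 4)*(s^2 + 3*s + 2) = (s - 4)*(s + 1)*(s + 2)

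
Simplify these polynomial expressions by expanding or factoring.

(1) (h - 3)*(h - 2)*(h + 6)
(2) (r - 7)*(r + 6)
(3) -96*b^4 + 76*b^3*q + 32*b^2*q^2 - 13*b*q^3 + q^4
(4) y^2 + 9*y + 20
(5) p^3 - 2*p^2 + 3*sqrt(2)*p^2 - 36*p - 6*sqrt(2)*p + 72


(1) = h^3 + h^2 - 24*h + 36
(2) = r^2 - r - 42
(3) = (-8*b + q)*(-6*b + q)*(-b + q)*(2*b + q)
(4) = (y + 4)*(y + 5)
(5) = (p - 2)*(p - 3*sqrt(2))*(p + 6*sqrt(2))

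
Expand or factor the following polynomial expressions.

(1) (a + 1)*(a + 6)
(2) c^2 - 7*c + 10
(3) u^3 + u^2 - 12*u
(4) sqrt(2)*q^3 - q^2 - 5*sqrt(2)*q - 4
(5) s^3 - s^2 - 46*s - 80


(1) = a^2 + 7*a + 6
(2) = (c - 5)*(c - 2)
(3) = u*(u - 3)*(u + 4)
(4) = (q - 2*sqrt(2))*(q + sqrt(2))*(sqrt(2)*q + 1)
(5) = (s - 8)*(s + 2)*(s + 5)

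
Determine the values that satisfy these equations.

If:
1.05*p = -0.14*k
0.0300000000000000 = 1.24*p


Then:
k = -0.18
p = 0.02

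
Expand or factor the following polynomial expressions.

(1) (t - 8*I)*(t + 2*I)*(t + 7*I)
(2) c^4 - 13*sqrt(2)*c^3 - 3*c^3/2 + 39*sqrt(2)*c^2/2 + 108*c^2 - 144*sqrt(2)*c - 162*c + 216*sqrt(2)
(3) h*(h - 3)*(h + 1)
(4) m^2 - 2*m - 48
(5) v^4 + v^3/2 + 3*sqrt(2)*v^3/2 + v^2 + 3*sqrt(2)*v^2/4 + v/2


(1) = t^3 + I*t^2 + 58*t + 112*I
(2) = (c - 3/2)*(c - 6*sqrt(2))*(c - 4*sqrt(2))*(c - 3*sqrt(2))
(3) = h^3 - 2*h^2 - 3*h
(4) = (m - 8)*(m + 6)
(5) = v*(v + 1/2)*(v + sqrt(2)/2)*(v + sqrt(2))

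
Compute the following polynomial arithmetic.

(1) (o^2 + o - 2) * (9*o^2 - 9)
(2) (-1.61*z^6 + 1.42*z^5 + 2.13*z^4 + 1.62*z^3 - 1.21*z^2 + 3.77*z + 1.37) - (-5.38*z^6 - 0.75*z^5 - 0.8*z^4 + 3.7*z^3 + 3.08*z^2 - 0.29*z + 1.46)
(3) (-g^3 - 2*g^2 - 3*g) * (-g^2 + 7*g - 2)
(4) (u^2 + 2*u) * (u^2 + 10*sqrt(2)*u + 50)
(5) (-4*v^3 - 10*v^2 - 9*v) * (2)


(1) = 9*o^4 + 9*o^3 - 27*o^2 - 9*o + 18
(2) = 3.77*z^6 + 2.17*z^5 + 2.93*z^4 - 2.08*z^3 - 4.29*z^2 + 4.06*z - 0.09
(3) = g^5 - 5*g^4 - 9*g^3 - 17*g^2 + 6*g
(4) = u^4 + 2*u^3 + 10*sqrt(2)*u^3 + 20*sqrt(2)*u^2 + 50*u^2 + 100*u
(5) = -8*v^3 - 20*v^2 - 18*v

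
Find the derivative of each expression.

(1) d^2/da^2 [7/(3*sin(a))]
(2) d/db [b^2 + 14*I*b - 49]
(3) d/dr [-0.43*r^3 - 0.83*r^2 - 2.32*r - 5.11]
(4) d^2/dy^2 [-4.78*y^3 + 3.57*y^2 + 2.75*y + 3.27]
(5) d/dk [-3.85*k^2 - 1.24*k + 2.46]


(1) = 7*(cos(a)^2 + 1)/(3*sin(a)^3)
(2) = 2*b + 14*I
(3) = -1.29*r^2 - 1.66*r - 2.32
(4) = 7.14 - 28.68*y
(5) = -7.7*k - 1.24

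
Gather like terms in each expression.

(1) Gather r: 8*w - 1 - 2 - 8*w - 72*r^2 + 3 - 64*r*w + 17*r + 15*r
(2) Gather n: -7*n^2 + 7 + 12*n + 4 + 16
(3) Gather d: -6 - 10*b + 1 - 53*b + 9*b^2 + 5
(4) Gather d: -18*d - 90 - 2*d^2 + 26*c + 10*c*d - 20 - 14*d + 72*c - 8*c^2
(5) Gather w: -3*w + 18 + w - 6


(1) = -72*r^2 + r*(32 - 64*w)
(2) = -7*n^2 + 12*n + 27
(3) = 9*b^2 - 63*b
(4) = -8*c^2 + 98*c - 2*d^2 + d*(10*c - 32) - 110
(5) = 12 - 2*w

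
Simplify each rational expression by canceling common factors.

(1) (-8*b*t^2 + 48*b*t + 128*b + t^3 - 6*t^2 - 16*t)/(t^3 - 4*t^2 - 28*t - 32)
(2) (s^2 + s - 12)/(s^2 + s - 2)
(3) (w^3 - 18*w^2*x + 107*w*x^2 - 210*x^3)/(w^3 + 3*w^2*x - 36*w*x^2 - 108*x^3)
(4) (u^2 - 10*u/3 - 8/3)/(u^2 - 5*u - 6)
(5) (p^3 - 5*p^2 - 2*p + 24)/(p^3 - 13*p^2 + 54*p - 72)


(1) = (-8*b + t)/(t + 2)
(2) = (s^2 + s - 12)/(s^2 + s - 2)
(3) = (w^2 - 12*w*x + 35*x^2)/(w^2 + 9*w*x + 18*x^2)
(4) = (3*u^2 - 10*u - 8)/(3*u^2 - 15*u - 18)
(5) = (p + 2)/(p - 6)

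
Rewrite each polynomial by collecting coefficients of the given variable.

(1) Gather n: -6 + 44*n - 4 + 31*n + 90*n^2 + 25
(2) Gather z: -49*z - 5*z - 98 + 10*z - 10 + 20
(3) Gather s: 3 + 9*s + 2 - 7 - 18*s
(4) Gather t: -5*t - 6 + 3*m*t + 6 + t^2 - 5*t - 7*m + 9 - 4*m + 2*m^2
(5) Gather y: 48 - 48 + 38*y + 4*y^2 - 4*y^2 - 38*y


(1) = 90*n^2 + 75*n + 15
(2) = -44*z - 88
(3) = -9*s - 2
(4) = 2*m^2 - 11*m + t^2 + t*(3*m - 10) + 9
(5) = 0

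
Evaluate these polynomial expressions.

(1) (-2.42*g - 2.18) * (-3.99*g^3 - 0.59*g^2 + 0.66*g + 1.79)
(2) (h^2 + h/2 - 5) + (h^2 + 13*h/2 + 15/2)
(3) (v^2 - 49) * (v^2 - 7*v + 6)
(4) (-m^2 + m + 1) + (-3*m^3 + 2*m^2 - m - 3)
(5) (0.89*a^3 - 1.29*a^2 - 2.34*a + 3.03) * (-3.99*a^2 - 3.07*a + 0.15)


(1) = 9.6558*g^4 + 10.126*g^3 - 0.311*g^2 - 5.7706*g - 3.9022
(2) = 2*h^2 + 7*h + 5/2
(3) = v^4 - 7*v^3 - 43*v^2 + 343*v - 294
(4) = -3*m^3 + m^2 - 2
(5) = -3.5511*a^5 + 2.4148*a^4 + 13.4304*a^3 - 5.0994*a^2 - 9.6531*a + 0.4545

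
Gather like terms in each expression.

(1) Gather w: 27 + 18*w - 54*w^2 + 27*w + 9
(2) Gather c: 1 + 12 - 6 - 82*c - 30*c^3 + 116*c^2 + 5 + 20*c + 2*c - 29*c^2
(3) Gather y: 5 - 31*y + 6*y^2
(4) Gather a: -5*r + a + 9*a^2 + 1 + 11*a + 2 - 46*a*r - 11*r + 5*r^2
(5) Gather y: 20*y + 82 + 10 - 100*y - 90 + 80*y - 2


(1) = -54*w^2 + 45*w + 36
(2) = -30*c^3 + 87*c^2 - 60*c + 12
(3) = 6*y^2 - 31*y + 5
(4) = 9*a^2 + a*(12 - 46*r) + 5*r^2 - 16*r + 3
(5) = 0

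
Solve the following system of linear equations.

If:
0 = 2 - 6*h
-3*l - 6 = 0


Then:
h = 1/3
l = -2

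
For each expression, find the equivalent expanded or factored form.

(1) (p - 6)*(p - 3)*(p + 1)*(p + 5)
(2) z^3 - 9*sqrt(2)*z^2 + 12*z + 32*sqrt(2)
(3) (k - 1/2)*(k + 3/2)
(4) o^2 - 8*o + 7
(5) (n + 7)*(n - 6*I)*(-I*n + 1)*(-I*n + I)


(1) = p^4 - 3*p^3 - 31*p^2 + 63*p + 90
(2) = (z - 8*sqrt(2))*(z - 2*sqrt(2))*(z + sqrt(2))
(3) = k^2 + k - 3/4
(4) = (o - 7)*(o - 1)
(5) = -n^4 - 6*n^3 + 5*I*n^3 + n^2 + 30*I*n^2 - 36*n - 35*I*n + 42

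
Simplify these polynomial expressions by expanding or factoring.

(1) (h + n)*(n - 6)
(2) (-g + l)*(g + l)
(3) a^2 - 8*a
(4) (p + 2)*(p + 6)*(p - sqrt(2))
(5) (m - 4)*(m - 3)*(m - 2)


(1) = h*n - 6*h + n^2 - 6*n
(2) = -g^2 + l^2
(3) = a*(a - 8)
(4) = p^3 - sqrt(2)*p^2 + 8*p^2 - 8*sqrt(2)*p + 12*p - 12*sqrt(2)
(5) = m^3 - 9*m^2 + 26*m - 24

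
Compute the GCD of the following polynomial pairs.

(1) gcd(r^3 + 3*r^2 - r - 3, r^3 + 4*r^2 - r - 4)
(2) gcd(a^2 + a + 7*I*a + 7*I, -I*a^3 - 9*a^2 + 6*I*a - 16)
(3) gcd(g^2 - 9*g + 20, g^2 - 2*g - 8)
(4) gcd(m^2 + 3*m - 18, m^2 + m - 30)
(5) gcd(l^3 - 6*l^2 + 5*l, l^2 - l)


(1) = r^2 - 1
(2) = 1
(3) = g - 4
(4) = m + 6
(5) = gcd(l*(l - 5)*(l - 1), l*(l - 1)) = l^2 - l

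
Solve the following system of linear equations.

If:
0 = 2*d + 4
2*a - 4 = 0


Then:
a = 2
d = -2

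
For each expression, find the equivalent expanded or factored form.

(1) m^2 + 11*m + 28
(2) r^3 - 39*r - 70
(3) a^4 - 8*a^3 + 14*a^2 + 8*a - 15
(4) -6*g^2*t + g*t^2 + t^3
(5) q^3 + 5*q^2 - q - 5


(1) = (m + 4)*(m + 7)
(2) = (r - 7)*(r + 2)*(r + 5)
(3) = (a - 5)*(a - 3)*(a - 1)*(a + 1)
(4) = t*(-2*g + t)*(3*g + t)
(5) = (q - 1)*(q + 1)*(q + 5)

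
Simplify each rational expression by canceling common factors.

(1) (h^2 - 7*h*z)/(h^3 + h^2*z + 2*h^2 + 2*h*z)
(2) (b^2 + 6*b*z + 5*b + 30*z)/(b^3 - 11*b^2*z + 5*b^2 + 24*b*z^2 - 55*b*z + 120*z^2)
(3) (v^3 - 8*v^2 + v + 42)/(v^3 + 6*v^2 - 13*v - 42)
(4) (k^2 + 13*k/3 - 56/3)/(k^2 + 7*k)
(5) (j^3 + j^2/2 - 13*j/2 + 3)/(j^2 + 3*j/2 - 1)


(1) = (h - 7*z)/(h^2 + h*z + 2*h + 2*z)
(2) = (b + 6*z)/(b^2 - 11*b*z + 24*z^2)
(3) = (v - 7)/(v + 7)
(4) = (3*k - 8)/(3*k)
(5) = (j^2 + j - 6)/(j + 2)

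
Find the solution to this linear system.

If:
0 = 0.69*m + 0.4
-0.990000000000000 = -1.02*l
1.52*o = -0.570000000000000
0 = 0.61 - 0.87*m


Then:
No Solution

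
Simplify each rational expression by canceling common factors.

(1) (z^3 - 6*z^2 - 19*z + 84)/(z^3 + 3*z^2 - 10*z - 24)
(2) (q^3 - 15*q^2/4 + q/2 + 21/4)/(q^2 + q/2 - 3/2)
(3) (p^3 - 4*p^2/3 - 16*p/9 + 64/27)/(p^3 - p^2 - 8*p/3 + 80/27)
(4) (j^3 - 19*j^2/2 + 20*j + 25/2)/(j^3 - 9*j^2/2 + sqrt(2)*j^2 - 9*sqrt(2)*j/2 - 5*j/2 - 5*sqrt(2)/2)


(1) = (z - 7)/(z + 2)
(2) = (4*q^3 - 15*q^2 + 2*q + 21)/(4*q^2 + 2*q - 6)
(3) = (3*p + 4)/(3*p + 5)
(4) = (4*j - 20)/(4*j + 4*sqrt(2))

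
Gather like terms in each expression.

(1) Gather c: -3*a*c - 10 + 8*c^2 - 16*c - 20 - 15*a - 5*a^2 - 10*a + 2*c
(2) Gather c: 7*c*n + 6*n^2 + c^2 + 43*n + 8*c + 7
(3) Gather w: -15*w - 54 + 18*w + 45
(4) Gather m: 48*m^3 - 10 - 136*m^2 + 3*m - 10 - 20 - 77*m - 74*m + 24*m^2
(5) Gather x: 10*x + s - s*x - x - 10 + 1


(1) = -5*a^2 - 25*a + 8*c^2 + c*(-3*a - 14) - 30
(2) = c^2 + c*(7*n + 8) + 6*n^2 + 43*n + 7
(3) = 3*w - 9
(4) = 48*m^3 - 112*m^2 - 148*m - 40
(5) = s + x*(9 - s) - 9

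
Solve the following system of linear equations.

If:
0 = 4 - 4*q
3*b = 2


Then:
b = 2/3
q = 1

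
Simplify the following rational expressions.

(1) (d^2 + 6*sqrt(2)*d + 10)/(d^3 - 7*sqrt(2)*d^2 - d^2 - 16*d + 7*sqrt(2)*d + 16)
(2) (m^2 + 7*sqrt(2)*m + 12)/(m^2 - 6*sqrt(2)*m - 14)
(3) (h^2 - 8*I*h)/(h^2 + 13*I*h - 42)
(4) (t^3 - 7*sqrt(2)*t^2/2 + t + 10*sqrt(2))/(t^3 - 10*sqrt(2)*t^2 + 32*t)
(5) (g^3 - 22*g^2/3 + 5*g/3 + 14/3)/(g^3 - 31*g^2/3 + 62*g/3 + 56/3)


(1) = (d + 5*sqrt(2))/(d^2 + d*(-8*sqrt(2) - 1) + 8*sqrt(2))
(2) = (m + 6*sqrt(2))/(m - 7*sqrt(2))
(3) = (h^2 - 8*I*h)/(h^2 + 13*I*h - 42)
(4) = (2*t^2 - 3*sqrt(2)*t - 10)/(2*t^2 - 16*sqrt(2)*t)
(5) = (g - 1)/(g - 4)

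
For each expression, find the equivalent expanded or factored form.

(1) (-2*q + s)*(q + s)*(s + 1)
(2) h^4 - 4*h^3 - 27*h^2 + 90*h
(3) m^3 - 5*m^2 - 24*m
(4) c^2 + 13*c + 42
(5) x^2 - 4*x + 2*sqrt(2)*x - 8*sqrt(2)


(1) = -2*q^2*s - 2*q^2 - q*s^2 - q*s + s^3 + s^2
(2) = h*(h - 6)*(h - 3)*(h + 5)
(3) = m*(m - 8)*(m + 3)
(4) = (c + 6)*(c + 7)
(5) = (x - 4)*(x + 2*sqrt(2))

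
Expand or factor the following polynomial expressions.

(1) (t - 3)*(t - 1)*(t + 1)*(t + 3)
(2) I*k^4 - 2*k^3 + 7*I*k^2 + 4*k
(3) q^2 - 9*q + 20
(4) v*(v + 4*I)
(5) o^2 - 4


(1) = t^4 - 10*t^2 + 9
(2) = k*(k - I)*(k + 4*I)*(I*k + 1)
(3) = (q - 5)*(q - 4)
(4) = v^2 + 4*I*v
(5) = (o - 2)*(o + 2)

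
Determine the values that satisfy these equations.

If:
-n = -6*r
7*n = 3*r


Then:
n = 0
r = 0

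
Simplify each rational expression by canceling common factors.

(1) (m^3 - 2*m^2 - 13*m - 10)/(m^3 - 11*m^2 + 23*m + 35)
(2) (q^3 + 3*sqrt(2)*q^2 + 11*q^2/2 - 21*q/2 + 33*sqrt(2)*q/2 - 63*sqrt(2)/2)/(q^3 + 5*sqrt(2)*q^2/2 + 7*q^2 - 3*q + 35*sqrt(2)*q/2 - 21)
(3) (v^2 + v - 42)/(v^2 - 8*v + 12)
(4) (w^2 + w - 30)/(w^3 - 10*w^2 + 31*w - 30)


(1) = (m + 2)/(m - 7)
(2) = (4*q - 6)/(4*q - 2*sqrt(2))
(3) = (v + 7)/(v - 2)
(4) = (w + 6)/(w^2 - 5*w + 6)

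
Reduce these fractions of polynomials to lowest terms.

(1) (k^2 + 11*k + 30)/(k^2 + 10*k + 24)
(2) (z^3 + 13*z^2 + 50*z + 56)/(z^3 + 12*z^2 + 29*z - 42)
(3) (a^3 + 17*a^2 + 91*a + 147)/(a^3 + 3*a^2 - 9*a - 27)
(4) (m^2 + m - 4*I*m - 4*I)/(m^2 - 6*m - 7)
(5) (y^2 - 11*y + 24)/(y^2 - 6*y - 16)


(1) = (k + 5)/(k + 4)
(2) = (z^2 + 6*z + 8)/(z^2 + 5*z - 6)
(3) = (a^2 + 14*a + 49)/(a^2 - 9)
(4) = (m - 4*I)/(m - 7)
(5) = (y - 3)/(y + 2)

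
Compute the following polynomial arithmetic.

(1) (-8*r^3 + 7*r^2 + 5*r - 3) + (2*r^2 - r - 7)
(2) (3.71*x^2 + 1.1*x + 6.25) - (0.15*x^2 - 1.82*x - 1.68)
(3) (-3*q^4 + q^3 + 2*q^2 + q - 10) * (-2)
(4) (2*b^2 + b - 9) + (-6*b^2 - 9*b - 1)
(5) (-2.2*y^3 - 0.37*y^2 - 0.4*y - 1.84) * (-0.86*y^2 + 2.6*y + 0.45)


(1) = -8*r^3 + 9*r^2 + 4*r - 10
(2) = 3.56*x^2 + 2.92*x + 7.93
(3) = 6*q^4 - 2*q^3 - 4*q^2 - 2*q + 20
(4) = -4*b^2 - 8*b - 10
(5) = 1.892*y^5 - 5.4018*y^4 - 1.608*y^3 + 0.3759*y^2 - 4.964*y - 0.828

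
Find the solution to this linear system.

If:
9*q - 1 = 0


Then:
q = 1/9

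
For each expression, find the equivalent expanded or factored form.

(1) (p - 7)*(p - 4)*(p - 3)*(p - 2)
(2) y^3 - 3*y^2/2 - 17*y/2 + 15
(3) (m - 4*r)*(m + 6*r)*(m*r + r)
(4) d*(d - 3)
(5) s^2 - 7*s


(1) = p^4 - 16*p^3 + 89*p^2 - 206*p + 168
(2) = (y - 5/2)*(y - 2)*(y + 3)
(3) = m^3*r + 2*m^2*r^2 + m^2*r - 24*m*r^3 + 2*m*r^2 - 24*r^3
(4) = d^2 - 3*d
(5) = s*(s - 7)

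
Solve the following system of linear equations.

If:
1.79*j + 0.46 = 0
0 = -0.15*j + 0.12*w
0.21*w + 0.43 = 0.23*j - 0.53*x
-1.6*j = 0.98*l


Then:
j = -0.26
l = 0.42
w = -0.32
x = -0.80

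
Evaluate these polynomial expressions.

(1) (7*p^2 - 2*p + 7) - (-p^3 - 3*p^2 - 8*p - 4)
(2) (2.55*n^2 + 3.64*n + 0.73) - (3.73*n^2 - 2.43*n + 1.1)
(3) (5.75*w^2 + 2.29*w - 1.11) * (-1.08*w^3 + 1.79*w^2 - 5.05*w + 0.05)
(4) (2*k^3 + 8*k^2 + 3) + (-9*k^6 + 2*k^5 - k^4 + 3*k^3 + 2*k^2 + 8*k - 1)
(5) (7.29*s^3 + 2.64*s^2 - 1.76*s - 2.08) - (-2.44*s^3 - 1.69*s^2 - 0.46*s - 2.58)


(1) = p^3 + 10*p^2 + 6*p + 11
(2) = -1.18*n^2 + 6.07*n - 0.37
(3) = -6.21*w^5 + 7.8193*w^4 - 23.7396*w^3 - 13.2639*w^2 + 5.72*w - 0.0555
(4) = -9*k^6 + 2*k^5 - k^4 + 5*k^3 + 10*k^2 + 8*k + 2
(5) = 9.73*s^3 + 4.33*s^2 - 1.3*s + 0.5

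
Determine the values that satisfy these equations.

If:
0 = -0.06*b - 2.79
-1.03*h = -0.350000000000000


Then:
b = -46.50
h = 0.34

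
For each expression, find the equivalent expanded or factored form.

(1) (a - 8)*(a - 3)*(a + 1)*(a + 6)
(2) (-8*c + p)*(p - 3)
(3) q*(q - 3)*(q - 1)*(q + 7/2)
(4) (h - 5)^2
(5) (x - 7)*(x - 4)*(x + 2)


(1) = a^4 - 4*a^3 - 47*a^2 + 102*a + 144
(2) = -8*c*p + 24*c + p^2 - 3*p
(3) = q^4 - q^3/2 - 11*q^2 + 21*q/2
(4) = h^2 - 10*h + 25
(5) = x^3 - 9*x^2 + 6*x + 56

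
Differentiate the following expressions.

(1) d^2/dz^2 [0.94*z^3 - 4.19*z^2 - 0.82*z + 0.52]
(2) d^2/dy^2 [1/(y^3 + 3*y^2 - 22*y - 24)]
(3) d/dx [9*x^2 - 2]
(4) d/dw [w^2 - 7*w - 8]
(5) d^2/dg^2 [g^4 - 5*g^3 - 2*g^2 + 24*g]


(1) = 5.64*z - 8.38
(2) = 2*(-3*(y + 1)*(y^3 + 3*y^2 - 22*y - 24) + (3*y^2 + 6*y - 22)^2)/(y^3 + 3*y^2 - 22*y - 24)^3
(3) = 18*x
(4) = 2*w - 7
(5) = 12*g^2 - 30*g - 4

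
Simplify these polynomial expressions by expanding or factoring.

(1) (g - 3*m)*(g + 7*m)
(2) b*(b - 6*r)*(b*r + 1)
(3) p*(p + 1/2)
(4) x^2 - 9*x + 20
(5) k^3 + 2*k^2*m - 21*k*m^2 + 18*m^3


(1) = g^2 + 4*g*m - 21*m^2
(2) = b^3*r - 6*b^2*r^2 + b^2 - 6*b*r
(3) = p^2 + p/2
(4) = (x - 5)*(x - 4)
(5) = (k - 3*m)*(k - m)*(k + 6*m)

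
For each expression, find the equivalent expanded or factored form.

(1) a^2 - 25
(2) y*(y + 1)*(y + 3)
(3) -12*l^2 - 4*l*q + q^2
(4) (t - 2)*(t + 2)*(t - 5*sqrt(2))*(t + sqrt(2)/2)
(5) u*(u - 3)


(1) = (a - 5)*(a + 5)
(2) = y^3 + 4*y^2 + 3*y
(3) = (-6*l + q)*(2*l + q)
(4) = t^4 - 9*sqrt(2)*t^3/2 - 9*t^2 + 18*sqrt(2)*t + 20
(5) = u^2 - 3*u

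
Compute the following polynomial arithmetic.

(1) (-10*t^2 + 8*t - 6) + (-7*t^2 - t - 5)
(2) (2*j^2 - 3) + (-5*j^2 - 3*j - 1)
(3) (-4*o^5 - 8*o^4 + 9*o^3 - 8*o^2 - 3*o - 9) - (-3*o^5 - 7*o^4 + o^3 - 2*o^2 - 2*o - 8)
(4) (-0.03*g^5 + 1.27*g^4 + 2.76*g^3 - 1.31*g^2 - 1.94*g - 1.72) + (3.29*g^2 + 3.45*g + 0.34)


(1) = -17*t^2 + 7*t - 11
(2) = -3*j^2 - 3*j - 4
(3) = -o^5 - o^4 + 8*o^3 - 6*o^2 - o - 1
(4) = -0.03*g^5 + 1.27*g^4 + 2.76*g^3 + 1.98*g^2 + 1.51*g - 1.38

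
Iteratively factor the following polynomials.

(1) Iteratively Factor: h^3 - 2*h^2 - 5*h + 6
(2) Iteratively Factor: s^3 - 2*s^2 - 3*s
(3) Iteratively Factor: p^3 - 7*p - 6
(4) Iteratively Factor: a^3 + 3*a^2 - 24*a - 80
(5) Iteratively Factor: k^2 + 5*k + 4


(1) = (h - 1)*(h^2 - h - 6) = (h - 1)*(h + 2)*(h - 3)
(2) = (s + 1)*(s^2 - 3*s) = (s - 3)*(s + 1)*(s)
(3) = (p + 2)*(p^2 - 2*p - 3) = (p + 1)*(p + 2)*(p - 3)
(4) = (a + 4)*(a^2 - a - 20) = (a - 5)*(a + 4)*(a + 4)
(5) = (k + 1)*(k + 4)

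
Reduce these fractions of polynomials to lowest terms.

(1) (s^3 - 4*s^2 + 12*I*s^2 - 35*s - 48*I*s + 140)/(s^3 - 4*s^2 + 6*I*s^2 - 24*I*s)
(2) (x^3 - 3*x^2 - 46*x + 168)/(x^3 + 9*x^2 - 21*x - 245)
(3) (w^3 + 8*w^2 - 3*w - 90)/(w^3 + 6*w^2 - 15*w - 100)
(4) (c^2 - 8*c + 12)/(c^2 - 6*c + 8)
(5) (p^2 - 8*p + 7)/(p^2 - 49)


(1) = (s^2 + 12*I*s - 35)/(s^2 + 6*I*s)
(2) = (x^2 - 10*x + 24)/(x^2 + 2*x - 35)
(3) = (w^2 + 3*w - 18)/(w^2 + w - 20)
(4) = (c - 6)/(c - 4)
(5) = (p - 1)/(p + 7)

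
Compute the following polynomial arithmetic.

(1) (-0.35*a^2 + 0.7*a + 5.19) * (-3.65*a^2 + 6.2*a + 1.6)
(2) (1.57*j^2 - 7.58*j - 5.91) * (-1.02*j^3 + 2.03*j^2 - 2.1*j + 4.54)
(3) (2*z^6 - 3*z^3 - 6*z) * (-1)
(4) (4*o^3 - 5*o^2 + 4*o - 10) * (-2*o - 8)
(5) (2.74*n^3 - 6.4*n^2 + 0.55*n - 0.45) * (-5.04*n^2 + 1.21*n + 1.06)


(1) = 1.2775*a^4 - 4.725*a^3 - 15.1635*a^2 + 33.298*a + 8.304
(2) = -1.6014*j^5 + 10.9187*j^4 - 12.6562*j^3 + 11.0485*j^2 - 22.0022*j - 26.8314
(3) = -2*z^6 + 3*z^3 + 6*z
(4) = -8*o^4 - 22*o^3 + 32*o^2 - 12*o + 80
(5) = -13.8096*n^5 + 35.5714*n^4 - 7.6116*n^3 - 3.8505*n^2 + 0.0385*n - 0.477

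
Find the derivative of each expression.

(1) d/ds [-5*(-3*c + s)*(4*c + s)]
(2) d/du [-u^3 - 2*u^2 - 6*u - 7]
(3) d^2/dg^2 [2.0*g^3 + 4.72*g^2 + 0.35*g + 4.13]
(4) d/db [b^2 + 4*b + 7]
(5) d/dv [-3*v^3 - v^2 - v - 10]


(1) = -5*c - 10*s
(2) = -3*u^2 - 4*u - 6
(3) = 12.0*g + 9.44
(4) = 2*b + 4
(5) = -9*v^2 - 2*v - 1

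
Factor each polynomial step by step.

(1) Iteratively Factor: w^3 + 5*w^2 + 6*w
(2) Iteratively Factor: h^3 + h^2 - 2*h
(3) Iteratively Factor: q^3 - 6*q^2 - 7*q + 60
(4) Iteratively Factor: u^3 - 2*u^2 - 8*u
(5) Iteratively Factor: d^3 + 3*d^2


(1) = (w + 2)*(w^2 + 3*w) = w*(w + 2)*(w + 3)
(2) = (h)*(h^2 + h - 2) = h*(h - 1)*(h + 2)
(3) = (q - 4)*(q^2 - 2*q - 15) = (q - 4)*(q + 3)*(q - 5)
(4) = (u + 2)*(u^2 - 4*u) = u*(u + 2)*(u - 4)
(5) = (d)*(d^2 + 3*d) = d^2*(d + 3)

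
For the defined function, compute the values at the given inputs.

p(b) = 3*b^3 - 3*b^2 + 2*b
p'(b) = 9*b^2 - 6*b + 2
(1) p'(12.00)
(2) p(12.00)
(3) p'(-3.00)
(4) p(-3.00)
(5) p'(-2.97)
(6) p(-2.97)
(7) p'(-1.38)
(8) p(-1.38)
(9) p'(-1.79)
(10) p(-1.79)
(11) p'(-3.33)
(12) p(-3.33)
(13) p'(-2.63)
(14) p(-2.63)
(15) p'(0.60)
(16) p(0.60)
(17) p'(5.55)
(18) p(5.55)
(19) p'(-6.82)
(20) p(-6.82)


(1) = 1226.00
(2) = 4776.00
(3) = 101.00
(4) = -114.00
(5) = 99.21
(6) = -111.00
(7) = 27.42
(8) = -16.36
(9) = 41.58
(10) = -30.40
(11) = 121.78
(12) = -150.70
(13) = 80.03
(14) = -80.59
(15) = 1.64
(16) = 0.77
(17) = 245.92
(18) = 431.55
(19) = 461.53
(20) = -1104.82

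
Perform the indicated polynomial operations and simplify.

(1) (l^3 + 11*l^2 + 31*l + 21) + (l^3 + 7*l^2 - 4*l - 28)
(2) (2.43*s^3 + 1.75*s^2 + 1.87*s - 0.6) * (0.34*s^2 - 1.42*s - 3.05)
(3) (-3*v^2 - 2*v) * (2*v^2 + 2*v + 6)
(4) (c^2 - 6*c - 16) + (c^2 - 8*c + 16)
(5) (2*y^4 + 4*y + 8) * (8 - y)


(1) = 2*l^3 + 18*l^2 + 27*l - 7
(2) = 0.8262*s^5 - 2.8556*s^4 - 9.2607*s^3 - 8.1969*s^2 - 4.8515*s + 1.83
(3) = -6*v^4 - 10*v^3 - 22*v^2 - 12*v
(4) = 2*c^2 - 14*c
(5) = -2*y^5 + 16*y^4 - 4*y^2 + 24*y + 64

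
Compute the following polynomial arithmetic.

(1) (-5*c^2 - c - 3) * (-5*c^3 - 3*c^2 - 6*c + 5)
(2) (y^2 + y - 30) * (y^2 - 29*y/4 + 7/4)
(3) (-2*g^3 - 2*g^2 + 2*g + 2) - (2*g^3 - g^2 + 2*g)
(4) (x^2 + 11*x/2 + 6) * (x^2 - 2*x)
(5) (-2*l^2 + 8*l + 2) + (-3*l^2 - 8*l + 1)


(1) = 25*c^5 + 20*c^4 + 48*c^3 - 10*c^2 + 13*c - 15
(2) = y^4 - 25*y^3/4 - 71*y^2/2 + 877*y/4 - 105/2
(3) = -4*g^3 - g^2 + 2
(4) = x^4 + 7*x^3/2 - 5*x^2 - 12*x
(5) = 3 - 5*l^2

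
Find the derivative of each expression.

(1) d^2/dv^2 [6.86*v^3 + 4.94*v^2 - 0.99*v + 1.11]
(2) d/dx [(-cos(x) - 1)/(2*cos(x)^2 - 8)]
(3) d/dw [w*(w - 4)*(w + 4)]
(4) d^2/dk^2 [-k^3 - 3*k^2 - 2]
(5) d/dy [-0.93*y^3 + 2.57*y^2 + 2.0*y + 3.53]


(1) = 41.16*v + 9.88
(2) = (sin(x)^2 - 2*cos(x) - 5)*sin(x)/(2*(cos(x)^2 - 4)^2)
(3) = 3*w^2 - 16
(4) = -6*k - 6
(5) = -2.79*y^2 + 5.14*y + 2.0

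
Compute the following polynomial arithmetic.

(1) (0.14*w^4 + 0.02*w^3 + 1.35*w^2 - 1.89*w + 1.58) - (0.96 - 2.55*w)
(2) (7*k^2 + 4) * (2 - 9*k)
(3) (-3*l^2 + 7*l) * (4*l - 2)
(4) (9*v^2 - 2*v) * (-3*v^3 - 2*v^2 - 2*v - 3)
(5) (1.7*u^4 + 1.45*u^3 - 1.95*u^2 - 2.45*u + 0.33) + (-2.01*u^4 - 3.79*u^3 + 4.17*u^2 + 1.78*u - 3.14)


(1) = 0.14*w^4 + 0.02*w^3 + 1.35*w^2 + 0.66*w + 0.62
(2) = -63*k^3 + 14*k^2 - 36*k + 8
(3) = -12*l^3 + 34*l^2 - 14*l
(4) = -27*v^5 - 12*v^4 - 14*v^3 - 23*v^2 + 6*v
(5) = -0.31*u^4 - 2.34*u^3 + 2.22*u^2 - 0.67*u - 2.81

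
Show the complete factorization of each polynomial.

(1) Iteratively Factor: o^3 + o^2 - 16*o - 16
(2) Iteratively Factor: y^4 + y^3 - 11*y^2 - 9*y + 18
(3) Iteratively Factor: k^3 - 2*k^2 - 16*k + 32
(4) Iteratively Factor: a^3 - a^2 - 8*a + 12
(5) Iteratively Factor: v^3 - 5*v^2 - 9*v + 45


(1) = (o + 4)*(o^2 - 3*o - 4) = (o + 1)*(o + 4)*(o - 4)
(2) = (y - 1)*(y^3 + 2*y^2 - 9*y - 18) = (y - 1)*(y + 2)*(y^2 - 9) = (y - 1)*(y + 2)*(y + 3)*(y - 3)
(3) = (k - 4)*(k^2 + 2*k - 8) = (k - 4)*(k + 4)*(k - 2)
(4) = (a - 2)*(a^2 + a - 6) = (a - 2)^2*(a + 3)
(5) = (v - 5)*(v^2 - 9) = (v - 5)*(v - 3)*(v + 3)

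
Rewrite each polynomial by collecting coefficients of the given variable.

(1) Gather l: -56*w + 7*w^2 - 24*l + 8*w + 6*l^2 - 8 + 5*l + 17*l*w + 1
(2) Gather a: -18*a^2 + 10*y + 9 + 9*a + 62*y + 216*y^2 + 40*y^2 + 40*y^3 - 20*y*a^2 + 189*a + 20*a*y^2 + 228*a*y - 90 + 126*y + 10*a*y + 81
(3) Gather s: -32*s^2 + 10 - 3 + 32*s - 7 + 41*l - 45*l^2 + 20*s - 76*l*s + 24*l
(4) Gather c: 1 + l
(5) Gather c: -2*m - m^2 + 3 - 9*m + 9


(1) = 6*l^2 + l*(17*w - 19) + 7*w^2 - 48*w - 7
(2) = a^2*(-20*y - 18) + a*(20*y^2 + 238*y + 198) + 40*y^3 + 256*y^2 + 198*y
(3) = -45*l^2 + 65*l - 32*s^2 + s*(52 - 76*l)
(4) = l + 1
(5) = -m^2 - 11*m + 12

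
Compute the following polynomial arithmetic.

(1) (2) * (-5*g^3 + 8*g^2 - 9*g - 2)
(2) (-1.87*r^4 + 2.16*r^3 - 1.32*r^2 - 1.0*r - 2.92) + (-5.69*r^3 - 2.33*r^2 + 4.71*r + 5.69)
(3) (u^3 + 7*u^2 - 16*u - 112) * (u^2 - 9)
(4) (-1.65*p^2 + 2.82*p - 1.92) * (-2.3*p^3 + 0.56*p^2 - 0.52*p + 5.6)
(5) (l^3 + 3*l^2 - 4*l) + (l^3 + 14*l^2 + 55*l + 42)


(1) = -10*g^3 + 16*g^2 - 18*g - 4
(2) = -1.87*r^4 - 3.53*r^3 - 3.65*r^2 + 3.71*r + 2.77
(3) = u^5 + 7*u^4 - 25*u^3 - 175*u^2 + 144*u + 1008
(4) = 3.795*p^5 - 7.41*p^4 + 6.8532*p^3 - 11.7816*p^2 + 16.7904*p - 10.752
(5) = 2*l^3 + 17*l^2 + 51*l + 42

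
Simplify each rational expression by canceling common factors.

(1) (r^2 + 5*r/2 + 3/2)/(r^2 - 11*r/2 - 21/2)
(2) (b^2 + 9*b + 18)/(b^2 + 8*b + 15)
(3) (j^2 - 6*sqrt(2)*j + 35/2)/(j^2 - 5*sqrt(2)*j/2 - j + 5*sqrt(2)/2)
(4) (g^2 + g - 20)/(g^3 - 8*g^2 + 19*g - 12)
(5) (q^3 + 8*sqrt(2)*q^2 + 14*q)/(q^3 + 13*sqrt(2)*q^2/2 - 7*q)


(1) = (r + 1)/(r - 7)
(2) = (b + 6)/(b + 5)
(3) = (4*j - 14*sqrt(2))/(4*j - 4)
(4) = (g + 5)/(g^2 - 4*g + 3)
(5) = (2*q + 2*sqrt(2))/(2*q - sqrt(2))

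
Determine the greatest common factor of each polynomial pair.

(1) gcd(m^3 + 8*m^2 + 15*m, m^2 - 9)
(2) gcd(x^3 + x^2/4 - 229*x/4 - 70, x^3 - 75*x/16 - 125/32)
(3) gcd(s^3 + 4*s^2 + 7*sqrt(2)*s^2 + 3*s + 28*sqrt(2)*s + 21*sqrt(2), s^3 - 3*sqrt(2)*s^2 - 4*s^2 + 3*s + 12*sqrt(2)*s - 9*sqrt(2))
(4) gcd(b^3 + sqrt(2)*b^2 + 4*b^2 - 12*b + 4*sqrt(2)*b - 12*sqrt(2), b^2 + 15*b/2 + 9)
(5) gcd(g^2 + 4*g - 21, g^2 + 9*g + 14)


(1) = m + 3
(2) = x + 5/4
(3) = gcd((s + 1)*(s + 3)*(s + 7*sqrt(2)), (s - 3)*(s - 1)*(s - 3*sqrt(2))) = 1
(4) = b + 6
(5) = gcd((g - 3)*(g + 7), (g + 2)*(g + 7)) = g + 7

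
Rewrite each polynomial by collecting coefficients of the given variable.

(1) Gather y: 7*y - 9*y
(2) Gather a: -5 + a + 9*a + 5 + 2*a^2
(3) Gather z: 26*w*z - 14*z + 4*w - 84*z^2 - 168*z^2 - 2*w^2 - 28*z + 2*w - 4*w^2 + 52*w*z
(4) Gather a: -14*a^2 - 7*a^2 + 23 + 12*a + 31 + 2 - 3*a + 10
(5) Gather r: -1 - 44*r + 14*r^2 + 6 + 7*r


(1) = -2*y
(2) = 2*a^2 + 10*a
(3) = -6*w^2 + 6*w - 252*z^2 + z*(78*w - 42)
(4) = -21*a^2 + 9*a + 66
(5) = 14*r^2 - 37*r + 5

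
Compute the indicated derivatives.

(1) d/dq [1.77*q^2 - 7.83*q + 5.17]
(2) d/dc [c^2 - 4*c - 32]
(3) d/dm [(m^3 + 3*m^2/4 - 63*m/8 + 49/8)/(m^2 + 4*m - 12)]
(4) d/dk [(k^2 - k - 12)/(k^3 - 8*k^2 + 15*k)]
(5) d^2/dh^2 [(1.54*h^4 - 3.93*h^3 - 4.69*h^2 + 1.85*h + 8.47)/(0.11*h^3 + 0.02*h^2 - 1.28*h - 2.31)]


(1) = 3.54*q - 7.83
(2) = 2*c - 4
(3) = (8*m^4 + 64*m^3 - 201*m^2 - 242*m + 560)/(8*(m^4 + 8*m^3 - 8*m^2 - 96*m + 144))
(4) = (-k^4 + 2*k^3 + 43*k^2 - 192*k + 180)/(k^2*(k^4 - 16*k^3 + 94*k^2 - 240*k + 225))
(5) = (0.33869*h^6 - 1.074414*h^5 + 0.020724*h^4 + 43.510846*h^3 + 26.095608*h^2 - 113.700048*h - 32.455654)/(0.001331*h^9 + 0.000726*h^8 - 0.046332*h^7 - 0.100741*h^6 + 0.508644*h^5 + 2.04702*h^4 + 0.018577*h^3 - 11.033946*h^2 - 20.490624*h - 12.326391)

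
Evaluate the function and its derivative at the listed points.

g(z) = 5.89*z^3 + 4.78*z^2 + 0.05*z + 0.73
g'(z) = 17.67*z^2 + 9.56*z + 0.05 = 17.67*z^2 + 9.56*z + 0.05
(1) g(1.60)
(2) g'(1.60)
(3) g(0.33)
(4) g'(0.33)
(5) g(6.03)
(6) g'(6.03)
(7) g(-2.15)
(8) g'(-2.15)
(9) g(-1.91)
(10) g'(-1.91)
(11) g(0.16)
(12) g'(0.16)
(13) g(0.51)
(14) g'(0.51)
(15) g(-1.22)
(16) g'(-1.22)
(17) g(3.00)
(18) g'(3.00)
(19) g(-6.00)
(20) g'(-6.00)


(1) = 37.17
(2) = 60.58
(3) = 1.48
(4) = 5.13
(5) = 1466.26
(6) = 700.19
(7) = -35.82
(8) = 61.18
(9) = -22.97
(10) = 46.25
(11) = 0.88
(12) = 2.03
(13) = 2.78
(14) = 9.52
(15) = -2.91
(16) = 14.69
(17) = 202.93
(18) = 187.76
(19) = -1099.73
(20) = 578.81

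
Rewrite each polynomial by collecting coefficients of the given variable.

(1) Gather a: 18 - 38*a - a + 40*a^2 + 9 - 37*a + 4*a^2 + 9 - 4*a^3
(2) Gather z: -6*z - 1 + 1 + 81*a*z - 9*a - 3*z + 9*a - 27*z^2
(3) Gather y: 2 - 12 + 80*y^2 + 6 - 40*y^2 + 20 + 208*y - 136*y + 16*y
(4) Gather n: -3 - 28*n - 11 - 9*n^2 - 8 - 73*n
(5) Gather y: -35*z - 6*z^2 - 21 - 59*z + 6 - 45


(1) = -4*a^3 + 44*a^2 - 76*a + 36
(2) = -27*z^2 + z*(81*a - 9)
(3) = 40*y^2 + 88*y + 16
(4) = -9*n^2 - 101*n - 22
(5) = -6*z^2 - 94*z - 60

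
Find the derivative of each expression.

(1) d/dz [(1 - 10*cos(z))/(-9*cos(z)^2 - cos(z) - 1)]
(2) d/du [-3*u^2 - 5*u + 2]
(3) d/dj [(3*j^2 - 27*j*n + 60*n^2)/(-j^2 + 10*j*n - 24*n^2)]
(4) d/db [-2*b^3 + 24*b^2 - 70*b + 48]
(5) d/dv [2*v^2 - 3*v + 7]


(1) = (-90*sin(z)^2 - 18*cos(z) + 79)*sin(z)/(9*cos(z)^2 + cos(z) + 1)^2
(2) = -6*u - 5
(3) = 3*n/(j^2 - 12*j*n + 36*n^2)
(4) = -6*b^2 + 48*b - 70
(5) = 4*v - 3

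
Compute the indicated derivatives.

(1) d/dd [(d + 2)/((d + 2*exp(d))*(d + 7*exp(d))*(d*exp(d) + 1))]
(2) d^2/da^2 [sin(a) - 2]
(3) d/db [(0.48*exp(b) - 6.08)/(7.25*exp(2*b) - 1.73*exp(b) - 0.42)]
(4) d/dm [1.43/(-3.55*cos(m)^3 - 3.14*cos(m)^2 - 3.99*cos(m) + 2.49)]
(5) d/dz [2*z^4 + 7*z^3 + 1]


(1) = (-(d + 1)*(d + 2)*(d + 2*exp(d))*(d + 7*exp(d))*exp(d) - (d + 2)*(d + 2*exp(d))*(d*exp(d) + 1)*(7*exp(d) + 1) - (d + 2)*(d + 7*exp(d))*(d*exp(d) + 1)*(2*exp(d) + 1) + (d + 2*exp(d))*(d + 7*exp(d))*(d*exp(d) + 1))/((d + 2*exp(d))^2*(d + 7*exp(d))^2*(d*exp(d) + 1)^2)
(2) = -sin(a)
(3) = (-3.48*exp(2*b) + 88.16*exp(b) - 10.72)*exp(b)/(52.5625*exp(4*b) - 25.085*exp(3*b) - 3.0971*exp(2*b) + 1.4532*exp(b) + 0.1764)
(4) = (15.2295*sin(m)^2 - 8.9804*cos(m) - 20.9352)*sin(m)/(3.55*cos(m)^3 + 3.14*cos(m)^2 + 3.99*cos(m) - 2.49)^2
(5) = z^2*(8*z + 21)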